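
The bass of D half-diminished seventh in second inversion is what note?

The fifth of D half-diminished seventh (D–F–Ab–C) is Ab; that is the bass in second inversion.

Ab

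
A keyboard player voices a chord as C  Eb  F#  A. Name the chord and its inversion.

Reducing to letter names: C, Eb, F#, A. These stack in thirds as F#–A–C–Eb — an F# diminished seventh chord.
C is the fifth of F# diminished seventh; fifth in the bass means second inversion (figured bass 4/3).

F# diminished seventh, second inversion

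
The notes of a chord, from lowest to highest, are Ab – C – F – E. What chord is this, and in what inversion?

F minor-major seventh, first inversion

The pitch classes Ab, C, F, E arrange in thirds as F–Ab–C–E: an F minor-major seventh chord.
With the third (Ab) in the bass, the chord is in first inversion (figured bass 6/5).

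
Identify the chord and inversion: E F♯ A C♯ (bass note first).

The pitch classes E, F#, A, C# arrange in thirds as F#–A–C#–E: an F# minor seventh chord.
With the seventh (E) in the bass, the chord is in third inversion (figured bass 4/2).

F# minor seventh, third inversion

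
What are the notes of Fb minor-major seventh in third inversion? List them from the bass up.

Eb, Fb, Abb, Cb

Spelling Fb minor-major seventh: Fb–Abb–Cb–Eb. In third inversion the seventh is bass, giving Eb, Fb, Abb, Cb from the bottom.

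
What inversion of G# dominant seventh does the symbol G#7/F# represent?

third inversion

G#7/F# means G# dominant seventh with F# in the bass. F# is the seventh of G# dominant seventh (G#–B#–D#–F#), so this is third inversion.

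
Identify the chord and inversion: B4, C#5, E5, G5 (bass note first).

The pitch classes B, C#, E, G arrange in thirds as C#–E–G–B: a C# half-diminished seventh chord.
B is the seventh of C# half-diminished seventh; seventh in the bass means third inversion (figured bass 4/2).

C# half-diminished seventh, third inversion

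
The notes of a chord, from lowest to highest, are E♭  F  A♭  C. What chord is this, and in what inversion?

F minor seventh, third inversion

The distinct note names are Eb, F, Ab, C. Stacked in thirds they read F–Ab–C–Eb, which is a minor seventh chord on F.
With the seventh (Eb) in the bass, the chord is in third inversion (figured bass 4/2).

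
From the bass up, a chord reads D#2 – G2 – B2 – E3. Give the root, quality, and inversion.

Reducing to letter names: D#, G, B, E. These stack in thirds as E–G–B–D# — an E minor-major seventh chord.
With the seventh (D#) in the bass, the chord is in third inversion (figured bass 4/2).

E minor-major seventh, third inversion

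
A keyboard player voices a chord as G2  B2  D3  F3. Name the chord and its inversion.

The pitch classes G, B, D, F arrange in thirds as G–B–D–F: a G dominant seventh chord.
The lowest note is G, the root of the chord, so this is root position (figured bass 7).

G dominant seventh, root position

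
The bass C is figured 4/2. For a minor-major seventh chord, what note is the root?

Db

The figures 4/2 mean the seventh of the chord is in the bass. If C is the seventh of a minor-major seventh chord, the root is Db (chord tones Db–Fb–Ab–C).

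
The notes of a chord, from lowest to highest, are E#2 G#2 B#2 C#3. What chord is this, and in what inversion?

Reducing to letter names: E#, G#, B#, C#. These stack in thirds as C#–E#–G#–B# — a C# major seventh chord.
E# is the third of C# major seventh; third in the bass means first inversion (figured bass 6/5).

C# major seventh, first inversion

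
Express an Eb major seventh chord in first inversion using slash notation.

Ebmaj7/G

First inversion of Eb major seventh has the third (G) in the bass. As a slash chord: Ebmaj7/G.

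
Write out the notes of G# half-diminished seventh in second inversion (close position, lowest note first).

D, F#, G#, B

The chord tones are G#–B–D–F#. With the fifth (D) lowest for second inversion: D, F#, G#, B.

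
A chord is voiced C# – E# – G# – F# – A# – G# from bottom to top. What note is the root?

The distinct letter names are C#, E#, G#, F#, A#. Arranged as a stack of thirds they read F#–A#–C#–E#–G#, so F# is the root (an F# major ninth chord).

F#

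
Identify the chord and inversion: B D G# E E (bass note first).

The distinct note names are B, D, G#, E. Stacked in thirds they read E–G#–B–D, which is a dominant seventh chord on E.
B is the fifth of E dominant seventh; fifth in the bass means second inversion (figured bass 4/3).

E dominant seventh, second inversion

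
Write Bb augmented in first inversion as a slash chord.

Bbaug/D

First inversion of Bb augmented has the third (D) in the bass. As a slash chord: Bbaug/D.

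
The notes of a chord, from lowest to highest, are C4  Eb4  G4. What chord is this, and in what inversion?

C minor, root position

The distinct note names are C, Eb, G. Stacked in thirds they read C–Eb–G, which is a minor triad on C.
The lowest note is C, the root of the chord, so this is root position (figured bass 5/3).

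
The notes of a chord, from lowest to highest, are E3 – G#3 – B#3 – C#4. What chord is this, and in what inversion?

The distinct note names are E, G#, B#, C#. Stacked in thirds they read C#–E–G#–B#, which is a minor-major seventh chord on C#.
With the third (E) in the bass, the chord is in first inversion (figured bass 6/5).

C# minor-major seventh, first inversion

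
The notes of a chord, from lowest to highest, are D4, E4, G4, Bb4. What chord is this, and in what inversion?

E half-diminished seventh, third inversion

The distinct note names are D, E, G, Bb. Stacked in thirds they read E–G–Bb–D, which is a half-diminished seventh chord on E.
D is the seventh of E half-diminished seventh; seventh in the bass means third inversion (figured bass 4/2).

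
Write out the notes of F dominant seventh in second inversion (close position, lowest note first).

F dominant seventh is F–A–C–Eb. Second inversion puts the fifth (C) in the bass, with the remaining tones above: C, Eb, F, A.

C, Eb, F, A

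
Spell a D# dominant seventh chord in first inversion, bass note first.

F##, A#, C#, D#

The chord tones are D#–F##–A#–C#. With the third (F##) lowest for first inversion: F##, A#, C#, D#.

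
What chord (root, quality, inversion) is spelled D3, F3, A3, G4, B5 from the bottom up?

G dominant ninth, second inversion

The pitch classes D, F, A, G, B arrange in thirds as G–B–D–F–A: a G dominant ninth chord.
With the fifth (D) in the bass, the chord is in second inversion.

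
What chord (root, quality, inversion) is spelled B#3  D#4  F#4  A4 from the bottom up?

The distinct note names are B#, D#, F#, A. Stacked in thirds they read B#–D#–F#–A, which is a diminished seventh chord on B#.
B# is the root of B# diminished seventh; root in the bass means root position (figured bass 7).

B# diminished seventh, root position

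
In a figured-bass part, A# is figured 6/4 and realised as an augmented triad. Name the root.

D

The figures 6/4 mean the fifth of the chord is in the bass. If A# is the fifth of an augmented triad, the root is D (chord tones D–F#–A#).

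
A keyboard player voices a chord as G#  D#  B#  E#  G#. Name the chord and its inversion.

E# minor seventh, first inversion

Reducing to letter names: G#, D#, B#, E#. These stack in thirds as E#–G#–B#–D# — an E# minor seventh chord.
With the third (G#) in the bass, the chord is in first inversion (figured bass 6/5).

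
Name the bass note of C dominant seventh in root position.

In root position the root is lowest. For C dominant seventh (C–E–G–Bb) that is C.

C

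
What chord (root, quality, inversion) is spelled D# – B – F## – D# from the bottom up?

The distinct note names are D#, B, F##. Stacked in thirds they read B–D#–F##, which is an augmented triad on B.
With the third (D#) in the bass, the chord is in first inversion (figured bass 6).

B augmented, first inversion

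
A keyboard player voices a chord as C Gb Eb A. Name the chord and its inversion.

Reducing to letter names: C, Gb, Eb, A. These stack in thirds as A–C–Eb–Gb — an A diminished seventh chord.
C is the third of A diminished seventh; third in the bass means first inversion (figured bass 6/5).

A diminished seventh, first inversion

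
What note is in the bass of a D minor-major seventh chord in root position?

D minor-major seventh is D–F–A–C#. Root position places the root in the bass: D.

D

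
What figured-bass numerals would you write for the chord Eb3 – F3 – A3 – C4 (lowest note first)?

The notes Eb, F, A, C stack in thirds as F–A–C–Eb — an F dominant seventh chord. The bass Eb is the seventh, so this is third inversion: figured 4/2.

4/2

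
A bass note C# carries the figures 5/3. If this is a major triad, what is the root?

C#

The figures 5/3 mean the root of the chord is in the bass. If C# is the root of a major triad, the root is C# (chord tones C#–E#–G#).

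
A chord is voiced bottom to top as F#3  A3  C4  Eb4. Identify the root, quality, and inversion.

F# diminished seventh, root position

The distinct note names are F#, A, C, Eb. Stacked in thirds they read F#–A–C–Eb, which is a diminished seventh chord on F#.
The lowest note is F#, the root of the chord, so this is root position (figured bass 7).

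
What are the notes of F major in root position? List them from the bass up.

F, A, C

The chord tones are F–A–C. With the root (F) lowest for root position: F, A, C.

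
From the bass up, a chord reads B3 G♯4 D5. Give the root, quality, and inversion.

The distinct note names are B, G#, D. Stacked in thirds they read G#–B–D, which is a diminished triad on G#.
B is the third of G# diminished; third in the bass means first inversion (figured bass 6).

G# diminished, first inversion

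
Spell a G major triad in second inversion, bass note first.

Spelling G major: G–B–D. In second inversion the fifth is bass, giving D, G, B from the bottom.

D, G, B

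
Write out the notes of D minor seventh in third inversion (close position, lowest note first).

C, D, F, A

The chord tones are D–F–A–C. With the seventh (C) lowest for third inversion: C, D, F, A.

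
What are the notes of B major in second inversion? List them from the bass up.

The chord tones are B–D#–F#. With the fifth (F#) lowest for second inversion: F#, B, D#.

F#, B, D#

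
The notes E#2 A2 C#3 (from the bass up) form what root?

The distinct letter names are E#, A, C#. Arranged as a stack of thirds they read A–C#–E#, so A is the root (an A augmented triad).

A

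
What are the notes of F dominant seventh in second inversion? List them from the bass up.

C, Eb, F, A

Spelling F dominant seventh: F–A–C–Eb. In second inversion the fifth is bass, giving C, Eb, F, A from the bottom.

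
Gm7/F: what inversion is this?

third inversion

Gm7/F means G minor seventh with F in the bass. F is the seventh of G minor seventh (G–Bb–D–F), so this is third inversion.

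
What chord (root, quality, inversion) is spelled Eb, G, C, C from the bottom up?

C minor, first inversion

Reducing to letter names: Eb, G, C. These stack in thirds as C–Eb–G — a C minor triad.
Eb is the third of C minor; third in the bass means first inversion (figured bass 6).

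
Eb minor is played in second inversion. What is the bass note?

In second inversion the fifth is lowest. For Eb minor (Eb–Gb–Bb) that is Bb.

Bb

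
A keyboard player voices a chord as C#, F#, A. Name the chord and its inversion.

Reducing to letter names: C#, F#, A. These stack in thirds as F#–A–C# — an F# minor triad.
C# is the fifth of F# minor; fifth in the bass means second inversion (figured bass 6/4).

F# minor, second inversion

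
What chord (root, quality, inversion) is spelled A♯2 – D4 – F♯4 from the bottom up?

The distinct note names are A#, D, F#. Stacked in thirds they read D–F#–A#, which is an augmented triad on D.
A# is the fifth of D augmented; fifth in the bass means second inversion (figured bass 6/4).

D augmented, second inversion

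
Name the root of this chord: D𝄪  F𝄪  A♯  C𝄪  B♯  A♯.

D##, F##, A#, C##, B# are the tones of a B# dominant ninth chord (B#–D##–F##–A#–C##), making B# the root.

B#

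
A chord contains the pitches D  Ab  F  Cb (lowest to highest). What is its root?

D

The distinct letter names are D, Ab, F, Cb. Arranged as a stack of thirds they read D–F–Ab–Cb, so D is the root (a D diminished seventh chord).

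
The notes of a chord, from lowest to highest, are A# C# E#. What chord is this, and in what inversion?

A# minor, root position

The distinct note names are A#, C#, E#. Stacked in thirds they read A#–C#–E#, which is a minor triad on A#.
A# is the root of A# minor; root in the bass means root position (figured bass 5/3).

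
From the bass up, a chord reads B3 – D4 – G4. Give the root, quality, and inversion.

Reducing to letter names: B, D, G. These stack in thirds as G–B–D — a G major triad.
B is the third of G major; third in the bass means first inversion (figured bass 6).

G major, first inversion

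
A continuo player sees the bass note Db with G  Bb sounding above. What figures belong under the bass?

The notes Db, G, Bb stack in thirds as G–Bb–Db — a G diminished triad. The bass Db is the fifth, so this is second inversion: figured 6/4.

6/4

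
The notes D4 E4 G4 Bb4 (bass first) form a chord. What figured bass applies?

The notes D, E, G, Bb stack in thirds as E–G–Bb–D — an E half-diminished seventh chord. The bass D is the seventh, so this is third inversion: figured 4/2.

4/2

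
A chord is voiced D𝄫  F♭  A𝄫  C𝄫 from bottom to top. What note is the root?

Reordering Dbb, Fb, Abb, Cbb into stacked thirds gives Dbb–Fb–Abb–Cbb; the bottom of that stack, Dbb, is the root.

Dbb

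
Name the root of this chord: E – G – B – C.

The distinct letter names are E, G, B, C. Arranged as a stack of thirds they read C–E–G–B, so C is the root (a C major seventh chord).

C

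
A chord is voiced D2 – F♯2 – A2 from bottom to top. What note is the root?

D

Reordering D, F#, A into stacked thirds gives D–F#–A; the bottom of that stack, D, is the root.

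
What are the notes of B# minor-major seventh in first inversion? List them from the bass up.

B# minor-major seventh is B#–D#–F##–A##. First inversion puts the third (D#) in the bass, with the remaining tones above: D#, F##, A##, B#.

D#, F##, A##, B#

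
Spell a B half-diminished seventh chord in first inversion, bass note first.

D, F, A, B

B half-diminished seventh is B–D–F–A. First inversion puts the third (D) in the bass, with the remaining tones above: D, F, A, B.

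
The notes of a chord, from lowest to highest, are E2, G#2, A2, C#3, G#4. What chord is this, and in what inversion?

The distinct note names are E, G#, A, C#. Stacked in thirds they read A–C#–E–G#, which is a major seventh chord on A.
With the fifth (E) in the bass, the chord is in second inversion (figured bass 4/3).

A major seventh, second inversion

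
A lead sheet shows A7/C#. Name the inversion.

first inversion

A7/C# means A dominant seventh with C# in the bass. C# is the third of A dominant seventh (A–C#–E–G), so this is first inversion.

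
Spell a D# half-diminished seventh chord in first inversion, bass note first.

F#, A, C#, D#

D# half-diminished seventh is D#–F#–A–C#. First inversion puts the third (F#) in the bass, with the remaining tones above: F#, A, C#, D#.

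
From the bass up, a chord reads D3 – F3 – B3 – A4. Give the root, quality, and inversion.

B half-diminished seventh, first inversion

Reducing to letter names: D, F, B, A. These stack in thirds as B–D–F–A — a B half-diminished seventh chord.
D is the third of B half-diminished seventh; third in the bass means first inversion (figured bass 6/5).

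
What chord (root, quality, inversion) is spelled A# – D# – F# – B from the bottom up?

B major seventh, third inversion

Reducing to letter names: A#, D#, F#, B. These stack in thirds as B–D#–F#–A# — a B major seventh chord.
With the seventh (A#) in the bass, the chord is in third inversion (figured bass 4/2).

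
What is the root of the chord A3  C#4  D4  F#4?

Reordering A, C#, D, F# into stacked thirds gives D–F#–A–C#; the bottom of that stack, D, is the root.

D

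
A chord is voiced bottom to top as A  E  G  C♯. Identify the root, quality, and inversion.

The distinct note names are A, E, G, C#. Stacked in thirds they read A–C#–E–G, which is a dominant seventh chord on A.
A is the root of A dominant seventh; root in the bass means root position (figured bass 7).

A dominant seventh, root position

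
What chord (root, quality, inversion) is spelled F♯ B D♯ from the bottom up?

Reducing to letter names: F#, B, D#. These stack in thirds as B–D#–F# — a B major triad.
With the fifth (F#) in the bass, the chord is in second inversion (figured bass 6/4).

B major, second inversion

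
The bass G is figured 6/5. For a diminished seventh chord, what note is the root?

E

The figures 6/5 mean the third of the chord is in the bass. If G is the third of a diminished seventh chord, the root is E (chord tones E–G–Bb–Db).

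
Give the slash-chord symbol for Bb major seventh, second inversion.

Bbmaj7/F

Second inversion of Bb major seventh has the fifth (F) in the bass. As a slash chord: Bbmaj7/F.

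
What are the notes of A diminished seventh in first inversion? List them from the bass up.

Spelling A diminished seventh: A–C–Eb–Gb. In first inversion the third is bass, giving C, Eb, Gb, A from the bottom.

C, Eb, Gb, A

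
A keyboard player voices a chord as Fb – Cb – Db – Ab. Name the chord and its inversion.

Reducing to letter names: Fb, Cb, Db, Ab. These stack in thirds as Db–Fb–Ab–Cb — a Db minor seventh chord.
With the third (Fb) in the bass, the chord is in first inversion (figured bass 6/5).

Db minor seventh, first inversion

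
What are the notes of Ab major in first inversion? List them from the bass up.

Spelling Ab major: Ab–C–Eb. In first inversion the third is bass, giving C, Eb, Ab from the bottom.

C, Eb, Ab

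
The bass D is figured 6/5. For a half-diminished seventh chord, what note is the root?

B

The figures 6/5 mean the third of the chord is in the bass. If D is the third of a half-diminished seventh chord, the root is B (chord tones B–D–F–A).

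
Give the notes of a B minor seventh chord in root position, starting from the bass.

B, D, F#, A

B minor seventh is B–D–F#–A. Root position puts the root (B) in the bass, with the remaining tones above: B, D, F#, A.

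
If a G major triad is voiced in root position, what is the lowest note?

In root position the root is lowest. For G major (G–B–D) that is G.

G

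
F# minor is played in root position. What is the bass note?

In root position the root is lowest. For F# minor (F#–A–C#) that is F#.

F#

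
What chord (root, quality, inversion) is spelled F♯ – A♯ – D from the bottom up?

D augmented, first inversion

The distinct note names are F#, A#, D. Stacked in thirds they read D–F#–A#, which is an augmented triad on D.
With the third (F#) in the bass, the chord is in first inversion (figured bass 6).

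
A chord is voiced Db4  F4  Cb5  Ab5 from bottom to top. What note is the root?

Db

Db, F, Cb, Ab are the tones of a Db dominant seventh chord (Db–F–Ab–Cb), making Db the root.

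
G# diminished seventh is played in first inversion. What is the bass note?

In first inversion the third is lowest. For G# diminished seventh (G#–B–D–F) that is B.

B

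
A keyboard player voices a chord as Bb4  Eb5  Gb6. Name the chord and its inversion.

Reducing to letter names: Bb, Eb, Gb. These stack in thirds as Eb–Gb–Bb — an Eb minor triad.
With the fifth (Bb) in the bass, the chord is in second inversion (figured bass 6/4).

Eb minor, second inversion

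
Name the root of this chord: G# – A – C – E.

Reordering G#, A, C, E into stacked thirds gives A–C–E–G#; the bottom of that stack, A, is the root.

A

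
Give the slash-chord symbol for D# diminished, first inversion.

D#dim/F#

First inversion of D# diminished has the third (F#) in the bass. As a slash chord: D#dim/F#.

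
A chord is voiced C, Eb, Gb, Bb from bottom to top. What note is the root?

Reordering C, Eb, Gb, Bb into stacked thirds gives C–Eb–Gb–Bb; the bottom of that stack, C, is the root.

C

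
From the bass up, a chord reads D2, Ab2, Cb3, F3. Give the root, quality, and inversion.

D diminished seventh, root position

Reducing to letter names: D, Ab, Cb, F. These stack in thirds as D–F–Ab–Cb — a D diminished seventh chord.
With the root (D) in the bass, the chord is in root position (figured bass 7).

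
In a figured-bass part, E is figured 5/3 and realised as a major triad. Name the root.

E

The figures 5/3 mean the root of the chord is in the bass. If E is the root of a major triad, the root is E (chord tones E–G#–B).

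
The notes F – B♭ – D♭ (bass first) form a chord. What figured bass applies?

6/4

The notes F, Bb, Db stack in thirds as Bb–Db–F — a Bb minor triad. The bass F is the fifth, so this is second inversion: figured 6/4.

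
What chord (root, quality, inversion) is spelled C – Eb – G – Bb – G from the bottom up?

The pitch classes C, Eb, G, Bb arrange in thirds as C–Eb–G–Bb: a C minor seventh chord.
The lowest note is C, the root of the chord, so this is root position (figured bass 7).

C minor seventh, root position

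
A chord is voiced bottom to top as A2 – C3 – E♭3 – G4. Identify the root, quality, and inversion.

The pitch classes A, C, Eb, G arrange in thirds as A–C–Eb–G: an A half-diminished seventh chord.
A is the root of A half-diminished seventh; root in the bass means root position (figured bass 7).

A half-diminished seventh, root position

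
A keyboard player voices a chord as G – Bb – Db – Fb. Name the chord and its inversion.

The pitch classes G, Bb, Db, Fb arrange in thirds as G–Bb–Db–Fb: a G diminished seventh chord.
The lowest note is G, the root of the chord, so this is root position (figured bass 7).

G diminished seventh, root position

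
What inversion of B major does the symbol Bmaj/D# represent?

first inversion

Bmaj/D# means B major with D# in the bass. D# is the third of B major (B–D#–F#), so this is first inversion.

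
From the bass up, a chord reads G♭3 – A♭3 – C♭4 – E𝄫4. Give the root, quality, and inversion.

Ab half-diminished seventh, third inversion

The pitch classes Gb, Ab, Cb, Ebb arrange in thirds as Ab–Cb–Ebb–Gb: an Ab half-diminished seventh chord.
Gb is the seventh of Ab half-diminished seventh; seventh in the bass means third inversion (figured bass 4/2).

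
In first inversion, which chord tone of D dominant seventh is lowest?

F#

The third of D dominant seventh (D–F#–A–C) is F#; that is the bass in first inversion.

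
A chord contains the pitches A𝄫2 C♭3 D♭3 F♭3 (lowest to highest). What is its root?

Reordering Abb, Cb, Db, Fb into stacked thirds gives Db–Fb–Abb–Cb; the bottom of that stack, Db, is the root.

Db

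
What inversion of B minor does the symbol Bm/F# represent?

Bm/F# means B minor with F# in the bass. F# is the fifth of B minor (B–D–F#), so this is second inversion.

second inversion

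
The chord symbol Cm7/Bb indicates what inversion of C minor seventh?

Cm7/Bb means C minor seventh with Bb in the bass. Bb is the seventh of C minor seventh (C–Eb–G–Bb), so this is third inversion.

third inversion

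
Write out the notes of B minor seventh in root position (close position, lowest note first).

B, D, F#, A

The chord tones are B–D–F#–A. With the root (B) lowest for root position: B, D, F#, A.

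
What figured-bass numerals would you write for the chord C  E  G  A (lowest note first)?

The notes C, E, G, A stack in thirds as A–C–E–G — an A minor seventh chord. The bass C is the third, so this is first inversion: figured 6/5.

6/5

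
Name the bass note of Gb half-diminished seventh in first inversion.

Bbb

The third of Gb half-diminished seventh (Gb–Bbb–Dbb–Fb) is Bbb; that is the bass in first inversion.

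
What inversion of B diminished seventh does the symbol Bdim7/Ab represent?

third inversion

Bdim7/Ab means B diminished seventh with Ab in the bass. Ab is the seventh of B diminished seventh (B–D–F–Ab), so this is third inversion.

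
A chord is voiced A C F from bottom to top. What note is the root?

The distinct letter names are A, C, F. Arranged as a stack of thirds they read F–A–C, so F is the root (an F major triad).

F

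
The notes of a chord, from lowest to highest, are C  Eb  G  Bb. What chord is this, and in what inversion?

Reducing to letter names: C, Eb, G, Bb. These stack in thirds as C–Eb–G–Bb — a C minor seventh chord.
The lowest note is C, the root of the chord, so this is root position (figured bass 7).

C minor seventh, root position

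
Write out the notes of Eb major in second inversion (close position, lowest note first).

Bb, Eb, G

Spelling Eb major: Eb–G–Bb. In second inversion the fifth is bass, giving Bb, Eb, G from the bottom.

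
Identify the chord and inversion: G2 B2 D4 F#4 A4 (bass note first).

G major ninth, root position

The distinct note names are G, B, D, F#, A. Stacked in thirds they read G–B–D–F#–A, which is a major ninth chord on G.
With the root (G) in the bass, the chord is in root position.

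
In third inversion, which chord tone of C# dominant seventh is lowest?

In third inversion the seventh is lowest. For C# dominant seventh (C#–E#–G#–B) that is B.

B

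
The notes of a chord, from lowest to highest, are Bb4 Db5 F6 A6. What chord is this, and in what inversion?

The distinct note names are Bb, Db, F, A. Stacked in thirds they read Bb–Db–F–A, which is a minor-major seventh chord on Bb.
With the root (Bb) in the bass, the chord is in root position (figured bass 7).

Bb minor-major seventh, root position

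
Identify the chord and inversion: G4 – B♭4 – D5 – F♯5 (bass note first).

Reducing to letter names: G, Bb, D, F#. These stack in thirds as G–Bb–D–F# — a G minor-major seventh chord.
G is the root of G minor-major seventh; root in the bass means root position (figured bass 7).

G minor-major seventh, root position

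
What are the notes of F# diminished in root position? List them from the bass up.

F#, A, C

The chord tones are F#–A–C. With the root (F#) lowest for root position: F#, A, C.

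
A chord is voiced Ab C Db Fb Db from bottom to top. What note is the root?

Db

Ab, C, Db, Fb are the tones of a Db minor-major seventh chord (Db–Fb–Ab–C), making Db the root.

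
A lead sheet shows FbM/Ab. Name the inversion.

first inversion

FbM/Ab means Fb major with Ab in the bass. Ab is the third of Fb major (Fb–Ab–Cb), so this is first inversion.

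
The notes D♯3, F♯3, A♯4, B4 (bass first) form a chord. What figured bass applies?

6/5

The notes D#, F#, A#, B stack in thirds as B–D#–F#–A# — a B major seventh chord. The bass D# is the third, so this is first inversion: figured 6/5.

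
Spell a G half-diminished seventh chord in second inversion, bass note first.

The chord tones are G–Bb–Db–F. With the fifth (Db) lowest for second inversion: Db, F, G, Bb.

Db, F, G, Bb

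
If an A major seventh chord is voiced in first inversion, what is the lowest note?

C#

A major seventh is A–C#–E–G#. First inversion places the third in the bass: C#.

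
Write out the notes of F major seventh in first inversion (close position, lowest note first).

A, C, E, F

Spelling F major seventh: F–A–C–E. In first inversion the third is bass, giving A, C, E, F from the bottom.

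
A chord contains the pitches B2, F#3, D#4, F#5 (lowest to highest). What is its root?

B, F#, D# are the tones of a B major triad (B–D#–F#), making B the root.

B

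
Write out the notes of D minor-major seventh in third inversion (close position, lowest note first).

C#, D, F, A

D minor-major seventh is D–F–A–C#. Third inversion puts the seventh (C#) in the bass, with the remaining tones above: C#, D, F, A.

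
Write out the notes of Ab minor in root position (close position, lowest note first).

Ab, Cb, Eb

Spelling Ab minor: Ab–Cb–Eb. In root position the root is bass, giving Ab, Cb, Eb from the bottom.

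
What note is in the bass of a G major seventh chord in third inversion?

The seventh of G major seventh (G–B–D–F#) is F#; that is the bass in third inversion.

F#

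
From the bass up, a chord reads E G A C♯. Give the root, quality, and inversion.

A dominant seventh, second inversion

Reducing to letter names: E, G, A, C#. These stack in thirds as A–C#–E–G — an A dominant seventh chord.
The lowest note is E, the fifth of the chord, so this is second inversion (figured bass 4/3).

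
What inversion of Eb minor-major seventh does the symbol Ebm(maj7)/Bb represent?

Ebm(maj7)/Bb means Eb minor-major seventh with Bb in the bass. Bb is the fifth of Eb minor-major seventh (Eb–Gb–Bb–D), so this is second inversion.

second inversion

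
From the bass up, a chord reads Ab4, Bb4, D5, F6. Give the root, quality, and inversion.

Bb dominant seventh, third inversion

The pitch classes Ab, Bb, D, F arrange in thirds as Bb–D–F–Ab: a Bb dominant seventh chord.
Ab is the seventh of Bb dominant seventh; seventh in the bass means third inversion (figured bass 4/2).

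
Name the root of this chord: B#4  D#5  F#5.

The distinct letter names are B#, D#, F#. Arranged as a stack of thirds they read B#–D#–F#, so B# is the root (a B# diminished triad).

B#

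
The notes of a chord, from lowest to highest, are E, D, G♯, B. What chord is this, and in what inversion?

E dominant seventh, root position

The pitch classes E, D, G#, B arrange in thirds as E–G#–B–D: an E dominant seventh chord.
E is the root of E dominant seventh; root in the bass means root position (figured bass 7).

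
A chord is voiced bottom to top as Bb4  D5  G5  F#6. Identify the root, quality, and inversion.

G minor-major seventh, first inversion

The distinct note names are Bb, D, G, F#. Stacked in thirds they read G–Bb–D–F#, which is a minor-major seventh chord on G.
Bb is the third of G minor-major seventh; third in the bass means first inversion (figured bass 6/5).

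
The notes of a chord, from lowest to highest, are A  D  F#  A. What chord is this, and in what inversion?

The distinct note names are A, D, F#. Stacked in thirds they read D–F#–A, which is a major triad on D.
With the fifth (A) in the bass, the chord is in second inversion (figured bass 6/4).

D major, second inversion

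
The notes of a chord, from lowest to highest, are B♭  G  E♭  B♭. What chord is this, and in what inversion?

Eb major, second inversion

Reducing to letter names: Bb, G, Eb. These stack in thirds as Eb–G–Bb — an Eb major triad.
With the fifth (Bb) in the bass, the chord is in second inversion (figured bass 6/4).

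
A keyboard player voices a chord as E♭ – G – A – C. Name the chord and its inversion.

A half-diminished seventh, second inversion

The distinct note names are Eb, G, A, C. Stacked in thirds they read A–C–Eb–G, which is a half-diminished seventh chord on A.
With the fifth (Eb) in the bass, the chord is in second inversion (figured bass 4/3).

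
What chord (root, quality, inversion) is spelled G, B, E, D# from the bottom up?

E minor-major seventh, first inversion

Reducing to letter names: G, B, E, D#. These stack in thirds as E–G–B–D# — an E minor-major seventh chord.
G is the third of E minor-major seventh; third in the bass means first inversion (figured bass 6/5).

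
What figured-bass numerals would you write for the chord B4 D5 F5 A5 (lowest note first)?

7

The notes B, D, F, A stack in thirds as B–D–F–A — a B half-diminished seventh chord. The bass B is the root, so this is root position: figured 7.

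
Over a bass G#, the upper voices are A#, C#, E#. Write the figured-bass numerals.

The notes G#, A#, C#, E# stack in thirds as A#–C#–E#–G# — an A# minor seventh chord. The bass G# is the seventh, so this is third inversion: figured 4/2.

4/2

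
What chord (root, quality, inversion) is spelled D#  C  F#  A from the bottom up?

The distinct note names are D#, C, F#, A. Stacked in thirds they read D#–F#–A–C, which is a diminished seventh chord on D#.
The lowest note is D#, the root of the chord, so this is root position (figured bass 7).

D# diminished seventh, root position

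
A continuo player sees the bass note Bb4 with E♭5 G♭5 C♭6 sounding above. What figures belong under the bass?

The notes Bb, Eb, Gb, Cb stack in thirds as Cb–Eb–Gb–Bb — a Cb major seventh chord. The bass Bb is the seventh, so this is third inversion: figured 4/2.

4/2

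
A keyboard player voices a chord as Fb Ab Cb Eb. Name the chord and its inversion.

Fb major seventh, root position

The pitch classes Fb, Ab, Cb, Eb arrange in thirds as Fb–Ab–Cb–Eb: an Fb major seventh chord.
Fb is the root of Fb major seventh; root in the bass means root position (figured bass 7).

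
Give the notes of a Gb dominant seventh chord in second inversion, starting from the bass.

Db, Fb, Gb, Bb

The chord tones are Gb–Bb–Db–Fb. With the fifth (Db) lowest for second inversion: Db, Fb, Gb, Bb.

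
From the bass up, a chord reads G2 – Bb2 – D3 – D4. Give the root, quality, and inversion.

Reducing to letter names: G, Bb, D. These stack in thirds as G–Bb–D — a G minor triad.
G is the root of G minor; root in the bass means root position (figured bass 5/3).

G minor, root position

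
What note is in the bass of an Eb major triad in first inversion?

In first inversion the third is lowest. For Eb major (Eb–G–Bb) that is G.

G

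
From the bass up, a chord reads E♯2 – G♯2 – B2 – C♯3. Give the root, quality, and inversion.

The distinct note names are E#, G#, B, C#. Stacked in thirds they read C#–E#–G#–B, which is a dominant seventh chord on C#.
E# is the third of C# dominant seventh; third in the bass means first inversion (figured bass 6/5).

C# dominant seventh, first inversion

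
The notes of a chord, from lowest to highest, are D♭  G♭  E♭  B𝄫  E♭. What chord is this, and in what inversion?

The pitch classes Db, Gb, Eb, Bbb arrange in thirds as Eb–Gb–Bbb–Db: an Eb half-diminished seventh chord.
The lowest note is Db, the seventh of the chord, so this is third inversion (figured bass 4/2).

Eb half-diminished seventh, third inversion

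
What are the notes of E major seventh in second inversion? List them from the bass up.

B, D#, E, G#

Spelling E major seventh: E–G#–B–D#. In second inversion the fifth is bass, giving B, D#, E, G# from the bottom.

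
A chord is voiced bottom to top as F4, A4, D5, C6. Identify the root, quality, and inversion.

D minor seventh, first inversion

Reducing to letter names: F, A, D, C. These stack in thirds as D–F–A–C — a D minor seventh chord.
F is the third of D minor seventh; third in the bass means first inversion (figured bass 6/5).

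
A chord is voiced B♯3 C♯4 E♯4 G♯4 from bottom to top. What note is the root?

Reordering B#, C#, E#, G# into stacked thirds gives C#–E#–G#–B#; the bottom of that stack, C#, is the root.

C#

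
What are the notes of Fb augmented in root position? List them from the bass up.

Fb, Ab, C

The chord tones are Fb–Ab–C. With the root (Fb) lowest for root position: Fb, Ab, C.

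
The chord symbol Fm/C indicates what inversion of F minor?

Fm/C means F minor with C in the bass. C is the fifth of F minor (F–Ab–C), so this is second inversion.

second inversion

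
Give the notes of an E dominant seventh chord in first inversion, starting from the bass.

G#, B, D, E

E dominant seventh is E–G#–B–D. First inversion puts the third (G#) in the bass, with the remaining tones above: G#, B, D, E.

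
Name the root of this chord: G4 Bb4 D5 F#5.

G

Reordering G, Bb, D, F# into stacked thirds gives G–Bb–D–F#; the bottom of that stack, G, is the root.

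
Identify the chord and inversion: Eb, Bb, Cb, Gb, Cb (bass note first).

Reducing to letter names: Eb, Bb, Cb, Gb. These stack in thirds as Cb–Eb–Gb–Bb — a Cb major seventh chord.
With the third (Eb) in the bass, the chord is in first inversion (figured bass 6/5).

Cb major seventh, first inversion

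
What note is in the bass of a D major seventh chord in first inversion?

F#

In first inversion the third is lowest. For D major seventh (D–F#–A–C#) that is F#.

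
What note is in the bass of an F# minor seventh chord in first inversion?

A

In first inversion the third is lowest. For F# minor seventh (F#–A–C#–E) that is A.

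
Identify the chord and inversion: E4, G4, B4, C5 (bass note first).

Reducing to letter names: E, G, B, C. These stack in thirds as C–E–G–B — a C major seventh chord.
The lowest note is E, the third of the chord, so this is first inversion (figured bass 6/5).

C major seventh, first inversion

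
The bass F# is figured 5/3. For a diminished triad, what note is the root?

The figures 5/3 mean the root of the chord is in the bass. If F# is the root of a diminished triad, the root is F# (chord tones F#–A–C).

F#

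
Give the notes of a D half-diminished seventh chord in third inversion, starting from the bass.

C, D, F, Ab

Spelling D half-diminished seventh: D–F–Ab–C. In third inversion the seventh is bass, giving C, D, F, Ab from the bottom.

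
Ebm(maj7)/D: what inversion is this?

Ebm(maj7)/D means Eb minor-major seventh with D in the bass. D is the seventh of Eb minor-major seventh (Eb–Gb–Bb–D), so this is third inversion.

third inversion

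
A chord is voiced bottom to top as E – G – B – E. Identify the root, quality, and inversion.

Reducing to letter names: E, G, B. These stack in thirds as E–G–B — an E minor triad.
The lowest note is E, the root of the chord, so this is root position (figured bass 5/3).

E minor, root position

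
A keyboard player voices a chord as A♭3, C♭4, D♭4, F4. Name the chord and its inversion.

The distinct note names are Ab, Cb, Db, F. Stacked in thirds they read Db–F–Ab–Cb, which is a dominant seventh chord on Db.
With the fifth (Ab) in the bass, the chord is in second inversion (figured bass 4/3).

Db dominant seventh, second inversion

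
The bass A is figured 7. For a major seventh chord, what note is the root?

A

The figures 7 mean the root of the chord is in the bass. If A is the root of a major seventh chord, the root is A (chord tones A–C#–E–G#).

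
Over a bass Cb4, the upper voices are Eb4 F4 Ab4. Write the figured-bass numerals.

4/3

The notes Cb, Eb, F, Ab stack in thirds as F–Ab–Cb–Eb — an F half-diminished seventh chord. The bass Cb is the fifth, so this is second inversion: figured 4/3.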